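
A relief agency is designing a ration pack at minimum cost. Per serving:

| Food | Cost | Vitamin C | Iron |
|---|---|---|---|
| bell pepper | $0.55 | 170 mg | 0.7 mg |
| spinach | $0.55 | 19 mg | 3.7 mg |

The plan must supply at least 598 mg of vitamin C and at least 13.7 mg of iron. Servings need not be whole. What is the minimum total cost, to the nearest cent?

Compare the cost at each extreme point of the feasible region.
bell pepper only: max(598/170, 13.7/0.7) = 19.57 servings → $10.76.
spinach only: max(598/19, 13.7/3.7) = 31.47 servings → $17.31.
bell pepper + spinach with both tight: 3.171 servings and 3.103 servings → $3.45.
The minimum over all feasible corners is $3.45.

$3.45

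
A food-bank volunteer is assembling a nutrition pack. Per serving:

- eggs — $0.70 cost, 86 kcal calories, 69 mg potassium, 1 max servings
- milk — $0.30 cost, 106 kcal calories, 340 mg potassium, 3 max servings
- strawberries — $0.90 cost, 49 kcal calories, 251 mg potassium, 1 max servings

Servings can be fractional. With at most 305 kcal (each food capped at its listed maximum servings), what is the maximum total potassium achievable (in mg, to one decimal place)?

1072.1 mg

Potassium per kcal: strawberries 5.122, milk 3.208, eggs 0.8023.
Take 1 serving of strawberries: uses 49 kcal, +251.0 mg potassium (running total 251.0 mg).
Take 2.415 servings of milk: uses 256 kcal, +821.1 mg potassium (running total 1072.1 mg).
Filling greedily by potassium-per-kcal is optimal for one linear limit, giving 1072.1 mg.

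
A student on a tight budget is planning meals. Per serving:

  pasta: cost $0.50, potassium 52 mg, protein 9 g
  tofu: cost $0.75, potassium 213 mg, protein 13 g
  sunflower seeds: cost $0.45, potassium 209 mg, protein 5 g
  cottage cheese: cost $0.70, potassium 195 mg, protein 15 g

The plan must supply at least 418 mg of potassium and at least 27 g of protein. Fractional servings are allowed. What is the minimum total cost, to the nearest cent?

$1.36

Minimising a linear cost over {potassium ≥ 418, protein ≥ 27, servings ≥ 0} — the optimum is at a vertex, using one or two foods.
pasta only: max(418/52, 27/9) = 8.038 servings → $4.02.
tofu only: max(418/213, 27/13) = 2.077 servings → $1.56.
sunflower seeds only: max(418/209, 27/5) = 5.4 servings → $2.43.
cottage cheese only: max(418/195, 27/15) = 2.144 servings → $1.50.
pasta + tofu with both tight: 0.2554 servings and 1.9 servings → $1.55.
pasta + sunflower seeds with both tight: 2.192 servings and 1.455 servings → $1.75.
pasta + cottage cheese with both targets exact would need a negative amount; discard.
tofu + sunflower seeds: the both-tight solution has a negative serving — not a feasible corner.
tofu + cottage cheese with both tight: 1.523 servings and 0.4803 servings → $1.48.
sunflower seeds + cottage cheese with both tight: 0.4653 servings and 1.645 servings → $1.36.
The minimum over all feasible corners is $1.36.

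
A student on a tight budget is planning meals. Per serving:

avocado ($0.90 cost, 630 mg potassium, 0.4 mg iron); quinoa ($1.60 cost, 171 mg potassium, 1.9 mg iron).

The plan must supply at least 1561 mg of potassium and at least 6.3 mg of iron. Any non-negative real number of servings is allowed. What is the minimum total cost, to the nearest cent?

$6.25

The cheapest plan sits at a corner of the feasible region — with two constraints it uses at most two foods.
avocado only: max(1561/630, 6.3/0.4) = 15.75 servings → $14.18.
quinoa only: max(1561/171, 6.3/1.9) = 9.129 servings → $14.61.
avocado + quinoa with both tight: 1.673 servings and 2.963 servings → $6.25.
So the least-cost plan costs $6.25.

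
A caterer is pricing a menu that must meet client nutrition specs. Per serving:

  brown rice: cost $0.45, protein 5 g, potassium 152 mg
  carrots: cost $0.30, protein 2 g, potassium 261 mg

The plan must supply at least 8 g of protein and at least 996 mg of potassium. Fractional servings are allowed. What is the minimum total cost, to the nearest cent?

$1.17

Minimising a linear cost over {protein ≥ 8, potassium ≥ 996, servings ≥ 0} — the optimum is at a vertex, using one or two foods.
brown rice only: max(8/5, 996/152) = 6.553 servings → $2.95.
carrots only: max(8/2, 996/261) = 4 servings → $1.20.
brown rice + carrots with both tight: 0.0959 servings and 3.76 servings → $1.17.
So the least-cost plan costs $1.17.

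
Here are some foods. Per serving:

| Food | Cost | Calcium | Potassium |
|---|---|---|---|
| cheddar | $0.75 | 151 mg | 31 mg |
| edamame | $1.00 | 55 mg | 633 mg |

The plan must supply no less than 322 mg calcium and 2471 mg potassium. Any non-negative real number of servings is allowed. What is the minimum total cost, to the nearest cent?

An LP optimum is at a vertex; with two nutrient constraints at most two foods are used. Check each candidate.
cheddar only: max(322/151, 2471/31) = 79.71 servings → $59.78.
edamame only: max(322/55, 2471/633) = 5.855 servings → $5.85.
cheddar + edamame with both tight: 0.7235 servings and 3.868 servings → $4.41.
The minimum over all feasible corners is $4.41.

$4.41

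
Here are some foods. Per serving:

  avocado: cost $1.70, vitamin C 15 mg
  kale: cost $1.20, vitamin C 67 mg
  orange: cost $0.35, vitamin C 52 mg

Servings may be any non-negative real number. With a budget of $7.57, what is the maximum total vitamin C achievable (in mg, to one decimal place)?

1124.7 mg

Vitamin C per dollar: orange 148.6, kale 55.83, avocado 8.824.
With no serving limits, spend the whole cost allowance on orange: $7.57 / $0.35 × 52 mg = 1124.7 mg.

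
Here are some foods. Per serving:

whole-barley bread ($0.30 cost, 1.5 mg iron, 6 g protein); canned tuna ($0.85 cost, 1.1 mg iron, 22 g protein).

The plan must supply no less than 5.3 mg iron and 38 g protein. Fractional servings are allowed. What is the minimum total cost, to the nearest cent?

For a min-cost LP with two ≥-constraints, a basic feasible solution has at most two positive variables.
whole-barley bread only: max(5.3/1.5, 38/6) = 6.333 servings → $1.90.
canned tuna only: max(5.3/1.1, 38/22) = 4.818 servings → $4.10.
whole-barley bread + canned tuna with both tight: 2.833 servings and 0.9545 servings → $1.66.
Cheapest feasible corner: $1.66.

$1.66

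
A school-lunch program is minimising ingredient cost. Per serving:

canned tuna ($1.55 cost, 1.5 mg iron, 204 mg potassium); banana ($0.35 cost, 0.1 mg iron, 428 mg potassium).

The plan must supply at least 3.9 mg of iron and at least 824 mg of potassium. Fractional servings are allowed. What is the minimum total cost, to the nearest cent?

$4.20

Check every corner: each single food scaled to meet both minima, and each pair solved so both constraints bind.
canned tuna only: max(3.9/1.5, 824/204) = 4.039 servings → $6.26.
banana only: max(3.9/0.1, 824/428) = 39 servings → $13.65.
canned tuna + banana with both tight: 2.553 servings and 0.7085 servings → $4.20.
The minimum over all feasible corners is $4.20.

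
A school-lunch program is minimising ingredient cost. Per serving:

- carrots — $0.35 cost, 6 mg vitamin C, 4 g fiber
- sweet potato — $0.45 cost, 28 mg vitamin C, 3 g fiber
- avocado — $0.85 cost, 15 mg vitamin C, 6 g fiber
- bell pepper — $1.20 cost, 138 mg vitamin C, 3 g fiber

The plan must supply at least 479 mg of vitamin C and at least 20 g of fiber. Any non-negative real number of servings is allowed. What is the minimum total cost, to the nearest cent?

$4.90

Compare the cost at each extreme point of the feasible region.
carrots only: max(479/6, 20/4) = 79.83 servings → $27.94.
sweet potato only: max(479/28, 20/3) = 17.11 servings → $7.70.
avocado only: max(479/15, 20/6) = 31.93 servings → $27.14.
bell pepper only: max(479/138, 20/3) = 6.667 servings → $8.00.
carrots + sweet potato with both targets exact would need a negative amount; discard.
carrots + avocado: the both-tight solution has a negative serving — not a feasible corner.
carrots + bell pepper with both tight: 2.478 servings and 3.363 servings → $4.90.
sweet potato + avocado: intersection lies outside the first quadrant.
sweet potato + bell pepper with both tight: 4.009 servings and 2.658 servings → $4.99.
avocado + bell pepper with both tight: 1.69 servings and 3.287 servings → $5.38.
So the least-cost plan costs $4.90.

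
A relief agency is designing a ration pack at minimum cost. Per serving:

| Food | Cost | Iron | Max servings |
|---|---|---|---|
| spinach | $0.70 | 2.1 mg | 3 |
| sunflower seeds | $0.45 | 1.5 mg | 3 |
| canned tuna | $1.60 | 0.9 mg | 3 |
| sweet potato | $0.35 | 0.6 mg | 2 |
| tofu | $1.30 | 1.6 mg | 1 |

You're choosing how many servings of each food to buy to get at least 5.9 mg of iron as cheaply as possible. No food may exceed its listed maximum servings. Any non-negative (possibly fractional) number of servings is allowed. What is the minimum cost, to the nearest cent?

$1.82

Cost per mg of iron: sunflower seeds $0.3000, spinach $0.3333, sweet potato $0.5833, tofu $0.8125, canned tuna $1.7778.
Take 3 servings of sunflower seeds: +4.5 mg iron for $1.35 (total $1.35, still need 1.4 mg).
Take 0.6667 servings of spinach: +1.4 mg iron for $0.47 (total $1.82, still need 0.0 mg).
Greedy by cheapest-per-mg is optimal for a single linear constraint, so the minimum cost is $1.82.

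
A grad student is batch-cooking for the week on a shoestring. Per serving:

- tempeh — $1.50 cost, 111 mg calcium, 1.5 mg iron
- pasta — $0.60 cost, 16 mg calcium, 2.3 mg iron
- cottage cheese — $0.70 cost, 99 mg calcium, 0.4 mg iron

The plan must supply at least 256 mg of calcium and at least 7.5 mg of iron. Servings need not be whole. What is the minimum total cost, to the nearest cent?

$3.22

This is a tiny linear program; its minimum lies at a vertex of the feasible set. List the vertices and price them.
tempeh only: max(256/111, 7.5/1.5) = 5 servings → $7.50.
pasta only: max(256/16, 7.5/2.3) = 16 servings → $9.60.
cottage cheese only: max(256/99, 7.5/0.4) = 18.75 servings → $13.12.
tempeh + pasta with both tight: 2.027 servings and 1.939 servings → $4.20.
tempeh + cottage cheese: the both-tight solution has a negative serving — not a feasible corner.
pasta + cottage cheese with both tight: 2.892 servings and 2.118 servings → $3.22.
The minimum over all feasible corners is $3.22.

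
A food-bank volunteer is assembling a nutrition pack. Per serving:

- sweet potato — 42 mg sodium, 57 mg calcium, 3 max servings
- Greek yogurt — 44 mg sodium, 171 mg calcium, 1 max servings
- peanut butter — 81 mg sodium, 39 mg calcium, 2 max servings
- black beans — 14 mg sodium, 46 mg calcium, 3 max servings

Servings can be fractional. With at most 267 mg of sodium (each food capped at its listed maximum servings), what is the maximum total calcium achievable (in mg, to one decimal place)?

Calcium per mg sodium: Greek yogurt 3.886, black beans 3.286, sweet potato 1.357, peanut butter 0.4815.
Take 1 serving of Greek yogurt: uses 44 mg sodium, +171.0 mg calcium (running total 171.0 mg).
Take 3 servings of black beans: uses 42 mg sodium, +138.0 mg calcium (running total 309.0 mg).
Take 3 servings of sweet potato: uses 126 mg sodium, +171.0 mg calcium (running total 480.0 mg).
Take 0.679 servings of peanut butter: uses 55 mg sodium, +26.5 mg calcium (running total 506.5 mg).
Filling greedily by calcium-per-mg sodium is optimal for one linear limit, giving 506.5 mg.

506.5 mg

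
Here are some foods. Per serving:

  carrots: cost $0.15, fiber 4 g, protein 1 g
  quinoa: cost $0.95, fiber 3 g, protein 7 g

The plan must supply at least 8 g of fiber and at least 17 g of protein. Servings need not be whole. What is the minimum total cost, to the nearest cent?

$2.31

Minimising a linear cost over {fiber ≥ 8, protein ≥ 17, servings ≥ 0} — the optimum is at a vertex, using one or two foods.
carrots only: max(8/4, 17/1) = 17 servings → $2.55.
quinoa only: max(8/3, 17/7) = 2.667 servings → $2.53.
carrots + quinoa with both tight: 0.2 servings and 2.4 servings → $2.31.
So the least-cost plan costs $2.31.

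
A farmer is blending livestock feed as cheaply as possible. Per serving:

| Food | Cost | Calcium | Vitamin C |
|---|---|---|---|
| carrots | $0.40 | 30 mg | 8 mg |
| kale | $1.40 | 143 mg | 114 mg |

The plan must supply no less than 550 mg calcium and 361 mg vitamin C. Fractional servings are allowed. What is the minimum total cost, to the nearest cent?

An LP optimum is at a vertex; with two nutrient constraints at most two foods are used. Check each candidate.
carrots only: max(550/30, 361/8) = 45.12 servings → $18.05.
kale only: max(550/143, 361/114) = 3.846 servings → $5.38.
carrots + kale with both tight: 4.867 servings and 2.825 servings → $5.90.
The minimum over all feasible corners is $5.38.

$5.38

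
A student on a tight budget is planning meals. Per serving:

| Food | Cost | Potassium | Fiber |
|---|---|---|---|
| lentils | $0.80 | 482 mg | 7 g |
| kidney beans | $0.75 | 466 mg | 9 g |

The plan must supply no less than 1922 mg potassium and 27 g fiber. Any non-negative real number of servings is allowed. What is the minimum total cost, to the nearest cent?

$3.09

Two binding constraints pin down two serving amounts, so the optimal mix uses at most two foods. The candidates are each food alone (scaled to the tighter of potassium/fiber) and each pair with both constraints tight.
lentils only: max(1922/482, 27/7) = 3.988 servings → $3.19.
kidney beans only: max(1922/466, 27/9) = 4.124 servings → $3.09.
lentils + kidney beans: the both-tight solution has a negative serving — not a feasible corner.
Cheapest feasible corner: $3.09.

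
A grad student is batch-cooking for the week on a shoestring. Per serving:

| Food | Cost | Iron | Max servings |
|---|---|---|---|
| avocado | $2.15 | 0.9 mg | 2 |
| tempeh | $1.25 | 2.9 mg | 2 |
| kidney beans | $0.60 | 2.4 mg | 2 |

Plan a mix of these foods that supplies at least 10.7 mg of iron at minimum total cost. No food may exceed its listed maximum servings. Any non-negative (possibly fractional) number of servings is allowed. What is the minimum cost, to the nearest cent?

$3.94

Cost per mg of iron: kidney beans $0.2500, tempeh $0.4310, avocado $2.3889.
Take 2 servings of kidney beans: +4.8 mg iron for $1.20 (total $1.20, still need 5.9 mg).
Take 2 servings of tempeh: +5.8 mg iron for $2.50 (total $3.70, still need 0.1 mg).
Take 0.1111 servings of avocado: +0.1 mg iron for $0.24 (total $3.94, still need 0.0 mg).
Greedy by cheapest-per-mg is optimal for a single linear constraint, so the minimum cost is $3.94.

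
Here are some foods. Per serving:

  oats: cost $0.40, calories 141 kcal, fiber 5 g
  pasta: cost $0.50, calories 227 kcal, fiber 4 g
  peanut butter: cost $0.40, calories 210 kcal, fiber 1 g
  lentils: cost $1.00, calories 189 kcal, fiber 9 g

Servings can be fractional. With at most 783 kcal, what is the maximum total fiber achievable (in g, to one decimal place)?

37.3 g

Fiber per kcal: lentils 0.04762, oats 0.03546, pasta 0.01762, peanut butter 0.004762.
With no serving limits, spend the whole calories allowance on lentils: 783 kcal / 189 kcal × 9 g = 37.3 g.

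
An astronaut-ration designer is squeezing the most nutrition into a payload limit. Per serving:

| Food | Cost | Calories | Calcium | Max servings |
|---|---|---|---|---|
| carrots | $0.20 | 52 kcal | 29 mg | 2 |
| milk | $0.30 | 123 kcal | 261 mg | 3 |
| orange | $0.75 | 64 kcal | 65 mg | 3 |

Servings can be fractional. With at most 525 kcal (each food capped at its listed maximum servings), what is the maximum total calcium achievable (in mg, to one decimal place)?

941.4 mg

Calcium per kcal: milk 2.122, orange 1.016, carrots 0.5577.
Take 3 servings of milk: uses 369 kcal, +783.0 mg calcium (running total 783.0 mg).
Take 2.438 servings of orange: uses 156 kcal, +158.4 mg calcium (running total 941.4 mg).
Greedy by best ratio exhausts the calories allowance optimally: 941.4 mg.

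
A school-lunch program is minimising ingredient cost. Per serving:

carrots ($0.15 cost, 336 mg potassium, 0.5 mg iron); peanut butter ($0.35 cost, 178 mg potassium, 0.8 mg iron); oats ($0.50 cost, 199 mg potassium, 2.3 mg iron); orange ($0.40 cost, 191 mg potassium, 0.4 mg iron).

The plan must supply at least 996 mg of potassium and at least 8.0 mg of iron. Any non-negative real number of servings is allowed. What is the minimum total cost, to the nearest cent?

$1.78

Minimising a linear cost over {potassium ≥ 996, iron ≥ 8.0, servings ≥ 0} — the optimum is at a vertex, using one or two foods.
carrots only: max(996/336, 8.0/0.5) = 16 servings → $2.40.
peanut butter only: max(996/178, 8.0/0.8) = 10 servings → $3.50.
oats only: max(996/199, 8.0/2.3) = 5.005 servings → $2.50.
orange only: max(996/191, 8.0/0.4) = 20 servings → $8.00.
carrots + peanut butter with both targets exact would need a negative amount; discard.
carrots + oats with both tight: 1.038 servings and 3.253 servings → $1.78.
carrots + orange with both targets exact would need a negative amount; discard.
peanut butter + oats with both tight: 2.793 servings and 2.507 servings → $2.23.
peanut butter + orange: intersection lies outside the first quadrant.
oats + orange with both tight: 3.14 servings and 1.943 servings → $2.35.
Cheapest feasible corner: $1.78.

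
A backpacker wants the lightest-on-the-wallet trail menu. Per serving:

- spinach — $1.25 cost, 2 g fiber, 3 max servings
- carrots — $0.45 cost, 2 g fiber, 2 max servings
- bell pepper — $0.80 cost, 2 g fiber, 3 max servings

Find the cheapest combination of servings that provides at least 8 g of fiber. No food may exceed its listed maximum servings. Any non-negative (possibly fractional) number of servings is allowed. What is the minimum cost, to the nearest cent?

Cost per g of fiber: carrots $0.2250, bell pepper $0.4000, spinach $0.6250.
Take 2 servings of carrots: +4.0 g fiber for $0.90 (total $0.90, still need 4.0 g).
Take 2 servings of bell pepper: +4.0 g fiber for $1.60 (total $2.50, still need 0.0 g).
Filling from the cheapest source first is optimal under one linear minimum: $2.50.

$2.50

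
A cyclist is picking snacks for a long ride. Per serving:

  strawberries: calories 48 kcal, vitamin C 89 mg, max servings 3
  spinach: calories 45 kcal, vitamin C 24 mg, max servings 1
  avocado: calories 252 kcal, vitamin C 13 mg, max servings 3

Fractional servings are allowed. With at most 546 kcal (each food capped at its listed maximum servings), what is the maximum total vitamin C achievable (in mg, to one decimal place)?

Vitamin C per kcal: strawberries 1.854, spinach 0.5333, avocado 0.05159.
Take 3 servings of strawberries: uses 144 kcal, +267.0 mg vitamin C (running total 267.0 mg).
Take 1 serving of spinach: uses 45 kcal, +24.0 mg vitamin C (running total 291.0 mg).
Take 1.417 servings of avocado: uses 357 kcal, +18.4 mg vitamin C (running total 309.4 mg).
Greedy by best ratio exhausts the calories allowance optimally: 309.4 mg.

309.4 mg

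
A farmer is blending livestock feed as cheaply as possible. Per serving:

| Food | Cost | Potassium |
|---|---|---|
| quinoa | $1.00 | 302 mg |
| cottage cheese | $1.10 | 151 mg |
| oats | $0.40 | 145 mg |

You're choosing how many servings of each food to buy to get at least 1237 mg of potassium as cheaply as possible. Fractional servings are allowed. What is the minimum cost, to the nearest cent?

Cost per mg of potassium: oats $0.0028, quinoa $0.0033, cottage cheese $0.0073.
With no serving limits, use only oats: 1237 mg / 145 mg = 8.531 servings × $0.40 = $3.41.

$3.41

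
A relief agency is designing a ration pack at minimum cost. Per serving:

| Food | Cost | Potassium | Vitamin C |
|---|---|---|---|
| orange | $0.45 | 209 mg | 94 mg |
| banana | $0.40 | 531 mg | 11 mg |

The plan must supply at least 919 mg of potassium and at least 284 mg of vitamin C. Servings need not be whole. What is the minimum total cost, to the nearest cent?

Two binding constraints pin down two serving amounts, so the optimal mix uses at most two foods. The candidates are each food alone (scaled to the tighter of potassium/vitamin C) and each pair with both constraints tight.
orange only: max(919/209, 284/94) = 4.397 servings → $1.98.
banana only: max(919/531, 284/11) = 25.82 servings → $10.33.
orange + banana with both tight: 2.955 servings and 0.5677 servings → $1.56.
Cheapest feasible corner: $1.56.

$1.56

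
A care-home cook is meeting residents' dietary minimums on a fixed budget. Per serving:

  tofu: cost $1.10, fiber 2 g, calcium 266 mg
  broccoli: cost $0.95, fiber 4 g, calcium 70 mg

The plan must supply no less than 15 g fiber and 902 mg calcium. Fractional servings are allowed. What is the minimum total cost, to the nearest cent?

For a min-cost LP with two ≥-constraints, a basic feasible solution has at most two positive variables.
tofu only: max(15/2, 902/266) = 7.5 servings → $8.25.
broccoli only: max(15/4, 902/70) = 12.89 servings → $12.24.
tofu + broccoli with both tight: 2.768 servings and 2.366 servings → $5.29.
The minimum over all feasible corners is $5.29.

$5.29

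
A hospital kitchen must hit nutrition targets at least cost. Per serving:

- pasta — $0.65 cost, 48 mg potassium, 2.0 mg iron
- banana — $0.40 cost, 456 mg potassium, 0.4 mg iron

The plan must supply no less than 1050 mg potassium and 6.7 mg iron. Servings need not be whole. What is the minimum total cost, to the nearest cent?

$2.72

Check every corner: each single food scaled to meet both minima, and each pair solved so both constraints bind.
pasta only: max(1050/48, 6.7/2.0) = 21.88 servings → $14.22.
banana only: max(1050/456, 6.7/0.4) = 16.75 servings → $6.70.
pasta + banana with both tight: 2.952 servings and 1.992 servings → $2.72.
So the least-cost plan costs $2.72.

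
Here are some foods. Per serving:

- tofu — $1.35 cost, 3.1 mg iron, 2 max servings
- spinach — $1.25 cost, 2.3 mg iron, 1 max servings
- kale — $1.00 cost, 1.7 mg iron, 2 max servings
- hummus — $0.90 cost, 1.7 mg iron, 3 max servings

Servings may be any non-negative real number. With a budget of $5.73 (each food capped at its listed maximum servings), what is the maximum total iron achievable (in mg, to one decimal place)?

11.9 mg

Iron per dollar: tofu 2.296, hummus 1.889, spinach 1.84, kale 1.7.
Take 2 servings of tofu: spends $2.70, +6.2 mg iron (running total 6.2 mg).
Take 3 servings of hummus: spends $2.70, +5.1 mg iron (running total 11.3 mg).
Take 0.264 servings of spinach: spends $0.33, +0.6 mg iron (running total 11.9 mg).
Filling greedily by iron-per-dollar is optimal for one linear limit, giving 11.9 mg.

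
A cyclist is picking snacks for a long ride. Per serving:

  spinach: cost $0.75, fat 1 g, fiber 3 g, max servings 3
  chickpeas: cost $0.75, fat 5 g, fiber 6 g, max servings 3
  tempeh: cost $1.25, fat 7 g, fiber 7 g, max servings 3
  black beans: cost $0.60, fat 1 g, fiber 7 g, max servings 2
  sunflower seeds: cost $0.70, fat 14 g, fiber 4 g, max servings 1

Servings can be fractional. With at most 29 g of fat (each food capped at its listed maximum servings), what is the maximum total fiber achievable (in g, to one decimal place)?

50.0 g

Fiber per g fat: black beans 7, spinach 3, chickpeas 1.2, tempeh 1, sunflower seeds 0.2857.
Take 2 servings of black beans: uses 2 g fat, +14.0 g fiber (running total 14.0 g).
Take 3 servings of spinach: uses 3 g fat, +9.0 g fiber (running total 23.0 g).
Take 3 servings of chickpeas: uses 15 g fat, +18.0 g fiber (running total 41.0 g).
Take 1.286 servings of tempeh: uses 9 g fat, +9.0 g fiber (running total 50.0 g).
Greedy by best ratio exhausts the fat allowance optimally: 50.0 g.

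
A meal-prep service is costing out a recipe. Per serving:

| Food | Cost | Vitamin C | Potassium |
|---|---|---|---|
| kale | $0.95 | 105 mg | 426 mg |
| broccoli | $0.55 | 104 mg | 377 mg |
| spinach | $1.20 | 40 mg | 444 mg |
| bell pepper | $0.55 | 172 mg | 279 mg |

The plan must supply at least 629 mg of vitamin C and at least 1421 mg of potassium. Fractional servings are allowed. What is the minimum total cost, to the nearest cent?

Two binding constraints pin down two serving amounts, so the optimal mix uses at most two foods. The candidates are each food alone (scaled to the tighter of vitamin C/potassium) and each pair with both constraints tight.
kale only: max(629/105, 1421/426) = 5.99 servings → $5.69.
broccoli only: max(629/104, 1421/377) = 6.048 servings → $3.33.
spinach only: max(629/40, 1421/444) = 15.72 servings → $18.87.
bell pepper only: max(629/172, 1421/279) = 5.093 servings → $2.80.
kale + broccoli with both targets exact would need a negative amount; discard.
kale + spinach with both targets exact would need a negative amount; discard.
kale + bell pepper with both tight: 1.567 servings and 2.7 servings → $2.97.
broccoli + spinach: the both-tight solution has a negative serving — not a feasible corner.
broccoli + bell pepper with both tight: 1.924 servings and 2.494 servings → $2.43.
spinach + bell pepper with both tight: 1.057 servings and 3.411 servings → $3.14.
Cheapest feasible corner: $2.43.

$2.43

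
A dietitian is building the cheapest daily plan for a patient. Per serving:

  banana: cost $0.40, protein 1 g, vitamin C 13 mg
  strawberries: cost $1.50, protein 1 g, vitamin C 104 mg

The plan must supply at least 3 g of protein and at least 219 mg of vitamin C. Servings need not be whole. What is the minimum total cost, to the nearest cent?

$3.38

banana only: max(3/1, 219/13) = 16.85 servings → $6.74.
strawberries only: max(3/1, 219/104) = 3 servings → $4.50.
banana + strawberries with both tight: 1.022 servings and 1.978 servings → $3.38.
Cheapest feasible corner: $3.38.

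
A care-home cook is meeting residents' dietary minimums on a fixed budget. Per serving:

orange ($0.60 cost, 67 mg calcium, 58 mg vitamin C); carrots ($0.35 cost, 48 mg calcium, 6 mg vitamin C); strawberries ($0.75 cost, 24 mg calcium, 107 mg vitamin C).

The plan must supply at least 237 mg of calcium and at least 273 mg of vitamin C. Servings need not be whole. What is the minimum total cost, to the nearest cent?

$2.54

orange only: max(237/67, 273/58) = 4.707 servings → $2.82.
carrots only: max(237/48, 273/6) = 45.5 servings → $15.93.
strawberries only: max(237/24, 273/107) = 9.875 servings → $7.41.
orange + carrots with both targets exact would need a negative amount; discard.
orange + strawberries with both tight: 3.255 servings and 0.7867 servings → $2.54.
carrots + strawberries with both tight: 3.767 servings and 2.34 servings → $3.07.
So the least-cost plan costs $2.54.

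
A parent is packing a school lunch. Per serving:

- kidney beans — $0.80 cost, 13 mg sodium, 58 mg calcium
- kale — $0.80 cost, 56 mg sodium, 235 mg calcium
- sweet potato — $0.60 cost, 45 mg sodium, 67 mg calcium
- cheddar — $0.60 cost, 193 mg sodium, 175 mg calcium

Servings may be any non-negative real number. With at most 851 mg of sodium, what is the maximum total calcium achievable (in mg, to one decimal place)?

3796.8 mg

Calcium per mg sodium: kidney beans 4.462, kale 4.196, sweet potato 1.489, cheddar 0.9067.
With no serving limits, spend the whole sodium allowance on kidney beans: 851 mg / 13 mg × 58 mg = 3796.8 mg.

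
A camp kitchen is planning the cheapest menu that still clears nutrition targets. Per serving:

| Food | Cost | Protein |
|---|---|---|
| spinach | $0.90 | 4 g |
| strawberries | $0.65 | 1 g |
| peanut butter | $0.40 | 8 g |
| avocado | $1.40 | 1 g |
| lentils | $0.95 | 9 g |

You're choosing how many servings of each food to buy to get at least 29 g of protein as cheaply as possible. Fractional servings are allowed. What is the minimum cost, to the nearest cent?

Cost per g of protein: peanut butter $0.0500, lentils $0.1056, spinach $0.2250, strawberries $0.6500, avocado $1.4000.
With no serving limits, use only peanut butter: 29 g / 8 g = 3.625 servings × $0.40 = $1.45.

$1.45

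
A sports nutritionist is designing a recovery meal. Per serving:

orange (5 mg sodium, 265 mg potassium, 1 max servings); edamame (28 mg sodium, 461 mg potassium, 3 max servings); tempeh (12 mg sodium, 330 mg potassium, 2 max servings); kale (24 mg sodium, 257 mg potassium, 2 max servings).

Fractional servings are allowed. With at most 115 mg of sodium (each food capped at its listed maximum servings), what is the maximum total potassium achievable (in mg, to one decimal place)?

2329.4 mg

Potassium per mg sodium: orange 53, tempeh 27.5, edamame 16.46, kale 10.71.
Take 1 serving of orange: uses 5 mg sodium, +265.0 mg potassium (running total 265.0 mg).
Take 2 servings of tempeh: uses 24 mg sodium, +660.0 mg potassium (running total 925.0 mg).
Take 3 servings of edamame: uses 84 mg sodium, +1383.0 mg potassium (running total 2308.0 mg).
Take 0.08333 servings of kale: uses 2 mg sodium, +21.4 mg potassium (running total 2329.4 mg).
Greedy by best ratio exhausts the sodium allowance optimally: 2329.4 mg.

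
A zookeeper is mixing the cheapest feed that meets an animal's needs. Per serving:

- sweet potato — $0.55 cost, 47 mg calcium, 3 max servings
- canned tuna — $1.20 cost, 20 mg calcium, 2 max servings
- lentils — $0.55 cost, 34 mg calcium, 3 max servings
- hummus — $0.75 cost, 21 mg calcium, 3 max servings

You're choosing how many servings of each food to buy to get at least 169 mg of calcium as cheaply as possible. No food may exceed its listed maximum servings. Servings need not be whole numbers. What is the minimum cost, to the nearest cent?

$2.10

Cost per mg of calcium: sweet potato $0.0117, lentils $0.0162, hummus $0.0357, canned tuna $0.0600.
Take 3 servings of sweet potato: +141.0 mg calcium for $1.65 (total $1.65, still need 28.0 mg).
Take 0.8235 servings of lentils: +28.0 mg calcium for $0.45 (total $2.10, still need 0.0 mg).
Greedy by cheapest-per-mg is optimal for a single linear constraint, so the minimum cost is $2.10.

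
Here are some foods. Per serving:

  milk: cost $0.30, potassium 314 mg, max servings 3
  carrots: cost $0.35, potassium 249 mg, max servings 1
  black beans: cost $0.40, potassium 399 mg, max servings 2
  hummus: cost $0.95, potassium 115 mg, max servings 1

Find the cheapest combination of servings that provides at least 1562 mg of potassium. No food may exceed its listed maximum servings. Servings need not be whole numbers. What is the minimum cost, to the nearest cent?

Cost per mg of potassium: milk $0.0010, black beans $0.0010, carrots $0.0014, hummus $0.0083.
Take 3 servings of milk: +942.0 mg potassium for $0.90 (total $0.90, still need 620.0 mg).
Take 1.554 servings of black beans: +620.0 mg potassium for $0.62 (total $1.52, still need 0.0 mg).
Filling from the cheapest source first is optimal under one linear minimum: $1.52.

$1.52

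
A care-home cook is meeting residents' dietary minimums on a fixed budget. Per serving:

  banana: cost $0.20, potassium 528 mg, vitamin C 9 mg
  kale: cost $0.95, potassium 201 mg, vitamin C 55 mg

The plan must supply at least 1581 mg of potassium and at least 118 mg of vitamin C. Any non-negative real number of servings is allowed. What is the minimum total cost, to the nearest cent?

$2.14

For a min-cost LP with two ≥-constraints, a basic feasible solution has at most two positive variables.
banana only: max(1581/528, 118/9) = 13.11 servings → $2.62.
kale only: max(1581/201, 118/55) = 7.866 servings → $7.47.
banana + kale with both tight: 2.322 servings and 1.765 servings → $2.14.
So the least-cost plan costs $2.14.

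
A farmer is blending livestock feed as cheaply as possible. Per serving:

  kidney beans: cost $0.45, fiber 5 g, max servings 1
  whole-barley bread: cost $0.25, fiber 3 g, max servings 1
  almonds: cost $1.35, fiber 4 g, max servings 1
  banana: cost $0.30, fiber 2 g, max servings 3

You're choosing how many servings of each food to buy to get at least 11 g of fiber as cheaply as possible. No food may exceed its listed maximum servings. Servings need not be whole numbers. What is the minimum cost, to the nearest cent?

$1.15

Cost per g of fiber: whole-barley bread $0.0833, kidney beans $0.0900, banana $0.1500, almonds $0.3375.
Take 1 serving of whole-barley bread: +3.0 g fiber for $0.25 (total $0.25, still need 8.0 g).
Take 1 serving of kidney beans: +5.0 g fiber for $0.45 (total $0.70, still need 3.0 g).
Take 1.5 servings of banana: +3.0 g fiber for $0.45 (total $1.15, still need 0.0 g).
Greedy by cheapest-per-g is optimal for a single linear constraint, so the minimum cost is $1.15.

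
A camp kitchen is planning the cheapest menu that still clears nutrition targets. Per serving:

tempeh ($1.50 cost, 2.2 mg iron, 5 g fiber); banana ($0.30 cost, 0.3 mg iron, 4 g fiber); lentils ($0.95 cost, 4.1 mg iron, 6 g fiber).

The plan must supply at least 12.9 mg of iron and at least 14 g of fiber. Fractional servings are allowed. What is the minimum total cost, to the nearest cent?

$2.99

An LP optimum is at a vertex; with two nutrient constraints at most two foods are used. Check each candidate.
tempeh only: max(12.9/2.2, 14/5) = 5.864 servings → $8.80.
banana only: max(12.9/0.3, 14/4) = 43 servings → $12.90.
lentils only: max(12.9/4.1, 14/6) = 3.146 servings → $2.99.
tempeh + banana with both targets exact would need a negative amount; discard.
tempeh + lentils: the both-tight solution has a negative serving — not a feasible corner.
banana + lentils with both targets exact would need a negative amount; discard.
So the least-cost plan costs $2.99.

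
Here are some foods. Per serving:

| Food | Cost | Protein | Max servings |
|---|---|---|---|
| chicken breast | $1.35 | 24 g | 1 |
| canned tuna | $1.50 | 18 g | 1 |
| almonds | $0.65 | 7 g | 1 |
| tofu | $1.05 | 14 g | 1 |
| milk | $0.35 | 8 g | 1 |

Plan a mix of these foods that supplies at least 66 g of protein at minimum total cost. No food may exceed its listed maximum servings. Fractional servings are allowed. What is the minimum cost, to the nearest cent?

Cost per g of protein: milk $0.0437, chicken breast $0.0563, tofu $0.0750, canned tuna $0.0833, almonds $0.0929.
Take 1 serving of milk: +8.0 g protein for $0.35 (total $0.35, still need 58.0 g).
Take 1 serving of chicken breast: +24.0 g protein for $1.35 (total $1.70, still need 34.0 g).
Take 1 serving of tofu: +14.0 g protein for $1.05 (total $2.75, still need 20.0 g).
Take 1 serving of canned tuna: +18.0 g protein for $1.50 (total $4.25, still need 2.0 g).
Take 0.2857 servings of almonds: +2.0 g protein for $0.19 (total $4.44, still need 0.0 g).
Greedy by cheapest-per-g is optimal for a single linear constraint, so the minimum cost is $4.44.

$4.44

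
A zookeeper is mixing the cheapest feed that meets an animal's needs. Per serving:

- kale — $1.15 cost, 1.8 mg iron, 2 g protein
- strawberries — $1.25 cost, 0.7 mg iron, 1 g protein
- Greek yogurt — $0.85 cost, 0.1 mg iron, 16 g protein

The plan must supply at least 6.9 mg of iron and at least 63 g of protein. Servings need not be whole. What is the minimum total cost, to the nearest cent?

Compare the cost at each extreme point of the feasible region.
kale only: max(6.9/1.8, 63/2) = 31.5 servings → $36.23.
strawberries only: max(6.9/0.7, 63/1) = 63 servings → $78.75.
Greek yogurt only: max(6.9/0.1, 63/16) = 69 servings → $58.65.
kale + strawberries: the both-tight solution has a negative serving — not a feasible corner.
kale + Greek yogurt with both tight: 3.64 servings and 3.483 servings → $7.15.
strawberries + Greek yogurt with both tight: 9.378 servings and 3.351 servings → $14.57.
Cheapest feasible corner: $7.15.

$7.15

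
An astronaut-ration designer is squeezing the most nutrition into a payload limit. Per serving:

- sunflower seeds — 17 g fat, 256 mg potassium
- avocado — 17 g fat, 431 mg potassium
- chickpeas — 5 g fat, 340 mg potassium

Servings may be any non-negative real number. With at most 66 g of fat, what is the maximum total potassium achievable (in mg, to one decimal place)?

4488.0 mg

Potassium per g fat: chickpeas 68, avocado 25.35, sunflower seeds 15.06.
With no serving limits, spend the whole fat allowance on chickpeas: 66 g / 5 g × 340 mg = 4488.0 mg.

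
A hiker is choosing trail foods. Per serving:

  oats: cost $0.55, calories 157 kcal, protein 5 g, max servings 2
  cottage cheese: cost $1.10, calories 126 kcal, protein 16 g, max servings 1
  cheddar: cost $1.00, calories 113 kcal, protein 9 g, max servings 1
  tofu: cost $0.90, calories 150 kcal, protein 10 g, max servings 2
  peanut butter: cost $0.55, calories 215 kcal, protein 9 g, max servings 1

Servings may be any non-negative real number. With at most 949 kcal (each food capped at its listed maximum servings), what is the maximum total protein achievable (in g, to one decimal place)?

60.2 g

Protein per kcal: cottage cheese 0.127, cheddar 0.07965, tofu 0.06667, peanut butter 0.04186, oats 0.03185.
Take 1 serving of cottage cheese: uses 126 kcal, +16.0 g protein (running total 16.0 g).
Take 1 serving of cheddar: uses 113 kcal, +9.0 g protein (running total 25.0 g).
Take 2 servings of tofu: uses 300 kcal, +20.0 g protein (running total 45.0 g).
Take 1 serving of peanut butter: uses 215 kcal, +9.0 g protein (running total 54.0 g).
Take 1.242 servings of oats: uses 195 kcal, +6.2 g protein (running total 60.2 g).
Filling greedily by protein-per-kcal is optimal for one linear limit, giving 60.2 g.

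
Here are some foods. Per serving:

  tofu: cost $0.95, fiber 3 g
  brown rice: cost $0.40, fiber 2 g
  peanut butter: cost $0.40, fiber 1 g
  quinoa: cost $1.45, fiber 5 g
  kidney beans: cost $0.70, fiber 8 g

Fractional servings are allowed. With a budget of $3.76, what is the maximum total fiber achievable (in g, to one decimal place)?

43.0 g

Fiber per dollar: kidney beans 11.43, brown rice 5, quinoa 3.448, tofu 3.158, peanut butter 2.5.
With no serving limits, spend the whole cost allowance on kidney beans: $3.76 / $0.70 × 8 g = 43.0 g.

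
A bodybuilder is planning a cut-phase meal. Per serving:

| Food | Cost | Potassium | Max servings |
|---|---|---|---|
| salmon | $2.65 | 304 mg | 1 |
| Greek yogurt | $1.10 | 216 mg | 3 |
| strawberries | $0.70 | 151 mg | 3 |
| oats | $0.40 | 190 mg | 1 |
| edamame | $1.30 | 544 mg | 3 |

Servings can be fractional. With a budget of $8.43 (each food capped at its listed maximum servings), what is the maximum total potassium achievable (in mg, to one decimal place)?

2673.6 mg

Potassium per dollar: oats 475, edamame 418.5, strawberries 215.7, Greek yogurt 196.4, salmon 114.7.
Take 1 serving of oats: spends $0.40, +190.0 mg potassium (running total 190.0 mg).
Take 3 servings of edamame: spends $3.90, +1632.0 mg potassium (running total 1822.0 mg).
Take 3 servings of strawberries: spends $2.10, +453.0 mg potassium (running total 2275.0 mg).
Take 1.845 servings of Greek yogurt: spends $2.03, +398.6 mg potassium (running total 2673.6 mg).
Greedy by best ratio exhausts the cost allowance optimally: 2673.6 mg.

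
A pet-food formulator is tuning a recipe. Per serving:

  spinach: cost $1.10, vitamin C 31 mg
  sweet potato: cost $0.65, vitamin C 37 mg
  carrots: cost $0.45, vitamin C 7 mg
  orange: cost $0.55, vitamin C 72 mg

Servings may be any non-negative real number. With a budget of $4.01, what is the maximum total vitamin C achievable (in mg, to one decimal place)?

Vitamin C per dollar: orange 130.9, sweet potato 56.92, spinach 28.18, carrots 15.56.
With no serving limits, spend the whole cost allowance on orange: $4.01 / $0.55 × 72 mg = 524.9 mg.

524.9 mg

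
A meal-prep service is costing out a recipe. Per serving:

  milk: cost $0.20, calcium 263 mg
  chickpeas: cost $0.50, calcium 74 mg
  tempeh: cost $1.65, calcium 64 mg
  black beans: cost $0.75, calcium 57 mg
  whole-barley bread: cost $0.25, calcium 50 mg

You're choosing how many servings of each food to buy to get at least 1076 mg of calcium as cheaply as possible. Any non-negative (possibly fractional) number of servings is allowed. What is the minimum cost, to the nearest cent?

Cost per mg of calcium: milk $0.0008, whole-barley bread $0.0050, chickpeas $0.0068, black beans $0.0132, tempeh $0.0258.
With no serving limits, use only milk: 1076 mg / 263 mg = 4.091 servings × $0.20 = $0.82.

$0.82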